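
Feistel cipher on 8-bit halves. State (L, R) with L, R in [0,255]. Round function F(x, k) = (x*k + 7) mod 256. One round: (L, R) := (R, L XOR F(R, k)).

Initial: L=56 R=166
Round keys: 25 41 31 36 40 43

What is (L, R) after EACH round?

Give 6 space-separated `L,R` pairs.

Round 1 (k=25): L=166 R=5
Round 2 (k=41): L=5 R=114
Round 3 (k=31): L=114 R=208
Round 4 (k=36): L=208 R=53
Round 5 (k=40): L=53 R=159
Round 6 (k=43): L=159 R=137

Answer: 166,5 5,114 114,208 208,53 53,159 159,137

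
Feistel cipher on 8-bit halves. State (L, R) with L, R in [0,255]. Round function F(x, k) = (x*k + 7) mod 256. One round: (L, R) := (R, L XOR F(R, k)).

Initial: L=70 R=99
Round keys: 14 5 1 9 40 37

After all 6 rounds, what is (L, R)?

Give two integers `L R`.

Answer: 232 128

Derivation:
Round 1 (k=14): L=99 R=55
Round 2 (k=5): L=55 R=121
Round 3 (k=1): L=121 R=183
Round 4 (k=9): L=183 R=15
Round 5 (k=40): L=15 R=232
Round 6 (k=37): L=232 R=128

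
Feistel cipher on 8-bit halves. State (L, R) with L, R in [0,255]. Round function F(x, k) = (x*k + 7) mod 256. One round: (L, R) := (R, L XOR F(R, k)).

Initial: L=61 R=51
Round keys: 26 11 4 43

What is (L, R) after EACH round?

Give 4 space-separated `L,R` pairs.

Answer: 51,8 8,108 108,191 191,112

Derivation:
Round 1 (k=26): L=51 R=8
Round 2 (k=11): L=8 R=108
Round 3 (k=4): L=108 R=191
Round 4 (k=43): L=191 R=112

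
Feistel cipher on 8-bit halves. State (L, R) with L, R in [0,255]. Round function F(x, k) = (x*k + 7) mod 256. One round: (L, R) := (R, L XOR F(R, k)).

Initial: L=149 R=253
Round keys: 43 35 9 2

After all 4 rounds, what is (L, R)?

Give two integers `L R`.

Round 1 (k=43): L=253 R=19
Round 2 (k=35): L=19 R=93
Round 3 (k=9): L=93 R=95
Round 4 (k=2): L=95 R=152

Answer: 95 152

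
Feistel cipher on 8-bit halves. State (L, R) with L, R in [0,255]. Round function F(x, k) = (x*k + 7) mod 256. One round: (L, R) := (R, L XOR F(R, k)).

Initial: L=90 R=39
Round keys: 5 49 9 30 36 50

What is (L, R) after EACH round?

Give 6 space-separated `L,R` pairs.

Answer: 39,144 144,176 176,167 167,41 41,108 108,54

Derivation:
Round 1 (k=5): L=39 R=144
Round 2 (k=49): L=144 R=176
Round 3 (k=9): L=176 R=167
Round 4 (k=30): L=167 R=41
Round 5 (k=36): L=41 R=108
Round 6 (k=50): L=108 R=54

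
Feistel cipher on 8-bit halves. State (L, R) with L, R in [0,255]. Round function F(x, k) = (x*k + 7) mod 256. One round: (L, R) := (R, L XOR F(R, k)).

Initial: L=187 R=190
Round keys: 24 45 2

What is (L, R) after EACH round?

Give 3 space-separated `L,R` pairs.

Round 1 (k=24): L=190 R=108
Round 2 (k=45): L=108 R=189
Round 3 (k=2): L=189 R=237

Answer: 190,108 108,189 189,237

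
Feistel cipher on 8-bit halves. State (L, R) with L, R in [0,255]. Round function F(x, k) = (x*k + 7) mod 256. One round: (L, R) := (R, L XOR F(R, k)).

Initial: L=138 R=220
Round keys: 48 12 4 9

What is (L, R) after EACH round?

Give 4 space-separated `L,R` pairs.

Answer: 220,205 205,127 127,206 206,58

Derivation:
Round 1 (k=48): L=220 R=205
Round 2 (k=12): L=205 R=127
Round 3 (k=4): L=127 R=206
Round 4 (k=9): L=206 R=58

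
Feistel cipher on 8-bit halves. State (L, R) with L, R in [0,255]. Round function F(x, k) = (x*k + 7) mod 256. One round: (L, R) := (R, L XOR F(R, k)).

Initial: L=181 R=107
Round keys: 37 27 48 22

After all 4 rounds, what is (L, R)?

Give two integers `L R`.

Round 1 (k=37): L=107 R=203
Round 2 (k=27): L=203 R=27
Round 3 (k=48): L=27 R=220
Round 4 (k=22): L=220 R=244

Answer: 220 244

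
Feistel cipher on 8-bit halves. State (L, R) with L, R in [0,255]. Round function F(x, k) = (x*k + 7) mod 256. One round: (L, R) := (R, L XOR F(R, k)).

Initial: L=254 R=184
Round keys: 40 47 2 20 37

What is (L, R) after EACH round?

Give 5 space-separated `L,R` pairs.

Answer: 184,57 57,198 198,170 170,137 137,126

Derivation:
Round 1 (k=40): L=184 R=57
Round 2 (k=47): L=57 R=198
Round 3 (k=2): L=198 R=170
Round 4 (k=20): L=170 R=137
Round 5 (k=37): L=137 R=126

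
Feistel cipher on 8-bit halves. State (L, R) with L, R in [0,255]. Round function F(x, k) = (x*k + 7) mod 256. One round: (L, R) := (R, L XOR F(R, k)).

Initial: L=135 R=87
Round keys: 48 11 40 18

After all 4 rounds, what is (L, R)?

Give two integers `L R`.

Round 1 (k=48): L=87 R=208
Round 2 (k=11): L=208 R=160
Round 3 (k=40): L=160 R=215
Round 4 (k=18): L=215 R=133

Answer: 215 133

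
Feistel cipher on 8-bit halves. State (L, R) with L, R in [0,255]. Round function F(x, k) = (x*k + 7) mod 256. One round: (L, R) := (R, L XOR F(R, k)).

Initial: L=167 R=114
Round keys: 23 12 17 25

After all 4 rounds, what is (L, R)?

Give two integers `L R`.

Answer: 38 80

Derivation:
Round 1 (k=23): L=114 R=226
Round 2 (k=12): L=226 R=237
Round 3 (k=17): L=237 R=38
Round 4 (k=25): L=38 R=80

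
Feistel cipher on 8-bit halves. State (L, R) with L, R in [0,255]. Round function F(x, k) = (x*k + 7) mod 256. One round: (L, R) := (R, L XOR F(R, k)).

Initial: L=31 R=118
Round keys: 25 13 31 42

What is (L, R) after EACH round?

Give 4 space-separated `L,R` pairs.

Answer: 118,146 146,7 7,114 114,188

Derivation:
Round 1 (k=25): L=118 R=146
Round 2 (k=13): L=146 R=7
Round 3 (k=31): L=7 R=114
Round 4 (k=42): L=114 R=188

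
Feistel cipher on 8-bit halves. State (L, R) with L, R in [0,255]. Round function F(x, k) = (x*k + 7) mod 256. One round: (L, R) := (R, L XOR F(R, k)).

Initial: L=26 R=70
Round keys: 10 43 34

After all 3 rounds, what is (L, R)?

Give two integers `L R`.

Round 1 (k=10): L=70 R=217
Round 2 (k=43): L=217 R=60
Round 3 (k=34): L=60 R=38

Answer: 60 38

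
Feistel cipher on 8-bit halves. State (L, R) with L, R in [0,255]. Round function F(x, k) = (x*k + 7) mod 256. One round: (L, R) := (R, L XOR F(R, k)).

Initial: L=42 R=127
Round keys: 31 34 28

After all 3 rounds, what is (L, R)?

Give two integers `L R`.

Round 1 (k=31): L=127 R=66
Round 2 (k=34): L=66 R=180
Round 3 (k=28): L=180 R=245

Answer: 180 245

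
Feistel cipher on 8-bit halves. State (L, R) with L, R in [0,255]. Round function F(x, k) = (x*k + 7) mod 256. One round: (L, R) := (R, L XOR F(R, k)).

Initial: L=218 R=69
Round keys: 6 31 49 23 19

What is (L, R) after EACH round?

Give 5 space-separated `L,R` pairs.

Answer: 69,127 127,45 45,219 219,153 153,185

Derivation:
Round 1 (k=6): L=69 R=127
Round 2 (k=31): L=127 R=45
Round 3 (k=49): L=45 R=219
Round 4 (k=23): L=219 R=153
Round 5 (k=19): L=153 R=185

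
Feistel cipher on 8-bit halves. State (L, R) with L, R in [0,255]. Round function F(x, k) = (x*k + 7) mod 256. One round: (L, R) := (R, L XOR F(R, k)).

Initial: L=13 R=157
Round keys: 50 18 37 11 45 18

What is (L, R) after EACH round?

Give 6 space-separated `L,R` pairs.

Answer: 157,188 188,162 162,205 205,116 116,166 166,199

Derivation:
Round 1 (k=50): L=157 R=188
Round 2 (k=18): L=188 R=162
Round 3 (k=37): L=162 R=205
Round 4 (k=11): L=205 R=116
Round 5 (k=45): L=116 R=166
Round 6 (k=18): L=166 R=199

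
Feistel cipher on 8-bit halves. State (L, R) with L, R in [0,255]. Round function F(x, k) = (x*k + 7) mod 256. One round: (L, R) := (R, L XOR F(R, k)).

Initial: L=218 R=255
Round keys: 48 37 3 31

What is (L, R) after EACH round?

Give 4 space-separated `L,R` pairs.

Round 1 (k=48): L=255 R=13
Round 2 (k=37): L=13 R=23
Round 3 (k=3): L=23 R=65
Round 4 (k=31): L=65 R=241

Answer: 255,13 13,23 23,65 65,241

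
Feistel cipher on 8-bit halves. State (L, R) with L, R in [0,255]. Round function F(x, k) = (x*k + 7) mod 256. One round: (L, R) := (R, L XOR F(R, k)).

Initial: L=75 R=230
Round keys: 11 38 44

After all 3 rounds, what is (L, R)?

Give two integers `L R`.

Answer: 245 129

Derivation:
Round 1 (k=11): L=230 R=162
Round 2 (k=38): L=162 R=245
Round 3 (k=44): L=245 R=129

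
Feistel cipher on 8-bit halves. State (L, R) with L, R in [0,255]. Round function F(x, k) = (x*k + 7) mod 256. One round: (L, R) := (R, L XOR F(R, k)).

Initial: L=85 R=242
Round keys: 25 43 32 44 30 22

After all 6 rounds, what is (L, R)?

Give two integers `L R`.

Round 1 (k=25): L=242 R=252
Round 2 (k=43): L=252 R=169
Round 3 (k=32): L=169 R=219
Round 4 (k=44): L=219 R=2
Round 5 (k=30): L=2 R=152
Round 6 (k=22): L=152 R=21

Answer: 152 21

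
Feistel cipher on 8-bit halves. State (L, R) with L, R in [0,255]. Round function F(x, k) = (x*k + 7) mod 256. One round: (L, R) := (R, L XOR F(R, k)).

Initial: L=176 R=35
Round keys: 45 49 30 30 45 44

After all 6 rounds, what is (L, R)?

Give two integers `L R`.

Answer: 131 48

Derivation:
Round 1 (k=45): L=35 R=158
Round 2 (k=49): L=158 R=102
Round 3 (k=30): L=102 R=101
Round 4 (k=30): L=101 R=187
Round 5 (k=45): L=187 R=131
Round 6 (k=44): L=131 R=48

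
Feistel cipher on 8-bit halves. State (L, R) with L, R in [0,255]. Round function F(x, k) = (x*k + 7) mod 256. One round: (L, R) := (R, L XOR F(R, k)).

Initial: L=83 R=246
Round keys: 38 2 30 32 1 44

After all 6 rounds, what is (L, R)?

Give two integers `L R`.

Round 1 (k=38): L=246 R=216
Round 2 (k=2): L=216 R=65
Round 3 (k=30): L=65 R=125
Round 4 (k=32): L=125 R=230
Round 5 (k=1): L=230 R=144
Round 6 (k=44): L=144 R=33

Answer: 144 33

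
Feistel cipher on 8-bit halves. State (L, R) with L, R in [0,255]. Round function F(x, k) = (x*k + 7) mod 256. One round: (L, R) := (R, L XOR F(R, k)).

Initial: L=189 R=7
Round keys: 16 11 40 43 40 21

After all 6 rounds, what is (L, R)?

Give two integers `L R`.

Round 1 (k=16): L=7 R=202
Round 2 (k=11): L=202 R=178
Round 3 (k=40): L=178 R=29
Round 4 (k=43): L=29 R=84
Round 5 (k=40): L=84 R=58
Round 6 (k=21): L=58 R=157

Answer: 58 157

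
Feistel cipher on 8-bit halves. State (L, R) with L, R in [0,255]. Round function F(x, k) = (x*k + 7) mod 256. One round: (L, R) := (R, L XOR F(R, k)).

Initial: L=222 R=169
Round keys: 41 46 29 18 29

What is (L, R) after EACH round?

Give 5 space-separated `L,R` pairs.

Answer: 169,198 198,50 50,119 119,87 87,149

Derivation:
Round 1 (k=41): L=169 R=198
Round 2 (k=46): L=198 R=50
Round 3 (k=29): L=50 R=119
Round 4 (k=18): L=119 R=87
Round 5 (k=29): L=87 R=149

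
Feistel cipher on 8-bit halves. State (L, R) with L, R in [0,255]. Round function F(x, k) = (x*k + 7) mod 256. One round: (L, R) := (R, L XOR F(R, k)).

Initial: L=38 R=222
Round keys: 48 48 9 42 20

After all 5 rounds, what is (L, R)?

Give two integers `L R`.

Round 1 (k=48): L=222 R=129
Round 2 (k=48): L=129 R=233
Round 3 (k=9): L=233 R=185
Round 4 (k=42): L=185 R=136
Round 5 (k=20): L=136 R=30

Answer: 136 30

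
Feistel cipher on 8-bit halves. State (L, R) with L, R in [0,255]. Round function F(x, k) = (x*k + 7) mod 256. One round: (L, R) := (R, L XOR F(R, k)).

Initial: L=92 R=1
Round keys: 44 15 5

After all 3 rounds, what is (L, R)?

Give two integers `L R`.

Round 1 (k=44): L=1 R=111
Round 2 (k=15): L=111 R=137
Round 3 (k=5): L=137 R=219

Answer: 137 219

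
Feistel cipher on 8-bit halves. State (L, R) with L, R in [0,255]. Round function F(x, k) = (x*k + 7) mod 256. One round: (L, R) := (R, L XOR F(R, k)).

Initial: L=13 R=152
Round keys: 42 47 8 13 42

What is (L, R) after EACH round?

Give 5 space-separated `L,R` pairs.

Answer: 152,250 250,117 117,85 85,45 45,60

Derivation:
Round 1 (k=42): L=152 R=250
Round 2 (k=47): L=250 R=117
Round 3 (k=8): L=117 R=85
Round 4 (k=13): L=85 R=45
Round 5 (k=42): L=45 R=60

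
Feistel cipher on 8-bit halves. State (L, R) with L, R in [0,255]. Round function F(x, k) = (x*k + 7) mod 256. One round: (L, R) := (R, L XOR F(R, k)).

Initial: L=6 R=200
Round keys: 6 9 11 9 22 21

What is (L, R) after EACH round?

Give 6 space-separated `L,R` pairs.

Round 1 (k=6): L=200 R=177
Round 2 (k=9): L=177 R=136
Round 3 (k=11): L=136 R=110
Round 4 (k=9): L=110 R=109
Round 5 (k=22): L=109 R=11
Round 6 (k=21): L=11 R=131

Answer: 200,177 177,136 136,110 110,109 109,11 11,131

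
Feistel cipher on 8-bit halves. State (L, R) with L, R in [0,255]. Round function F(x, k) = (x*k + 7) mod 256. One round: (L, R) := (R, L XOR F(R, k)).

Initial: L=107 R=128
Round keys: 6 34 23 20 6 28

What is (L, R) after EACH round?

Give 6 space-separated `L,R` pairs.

Answer: 128,108 108,223 223,124 124,104 104,11 11,83

Derivation:
Round 1 (k=6): L=128 R=108
Round 2 (k=34): L=108 R=223
Round 3 (k=23): L=223 R=124
Round 4 (k=20): L=124 R=104
Round 5 (k=6): L=104 R=11
Round 6 (k=28): L=11 R=83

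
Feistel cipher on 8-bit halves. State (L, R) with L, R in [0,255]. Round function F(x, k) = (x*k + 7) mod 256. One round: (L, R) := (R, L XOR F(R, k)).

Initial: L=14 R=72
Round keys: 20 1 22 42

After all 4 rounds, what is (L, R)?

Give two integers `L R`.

Round 1 (k=20): L=72 R=169
Round 2 (k=1): L=169 R=248
Round 3 (k=22): L=248 R=254
Round 4 (k=42): L=254 R=75

Answer: 254 75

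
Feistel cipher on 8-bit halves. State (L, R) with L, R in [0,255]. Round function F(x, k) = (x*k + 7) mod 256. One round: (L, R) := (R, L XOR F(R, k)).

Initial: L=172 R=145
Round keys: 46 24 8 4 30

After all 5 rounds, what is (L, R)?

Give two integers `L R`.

Answer: 241 139

Derivation:
Round 1 (k=46): L=145 R=185
Round 2 (k=24): L=185 R=206
Round 3 (k=8): L=206 R=206
Round 4 (k=4): L=206 R=241
Round 5 (k=30): L=241 R=139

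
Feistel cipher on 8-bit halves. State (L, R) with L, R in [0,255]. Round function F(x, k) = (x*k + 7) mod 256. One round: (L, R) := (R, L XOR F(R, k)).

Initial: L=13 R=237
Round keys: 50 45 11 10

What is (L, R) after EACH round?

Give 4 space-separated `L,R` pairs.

Round 1 (k=50): L=237 R=92
Round 2 (k=45): L=92 R=222
Round 3 (k=11): L=222 R=205
Round 4 (k=10): L=205 R=215

Answer: 237,92 92,222 222,205 205,215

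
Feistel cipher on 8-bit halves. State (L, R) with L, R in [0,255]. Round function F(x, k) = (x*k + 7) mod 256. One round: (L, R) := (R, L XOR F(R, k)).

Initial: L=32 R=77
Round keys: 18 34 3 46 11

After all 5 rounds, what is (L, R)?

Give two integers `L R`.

Answer: 103 182

Derivation:
Round 1 (k=18): L=77 R=81
Round 2 (k=34): L=81 R=132
Round 3 (k=3): L=132 R=194
Round 4 (k=46): L=194 R=103
Round 5 (k=11): L=103 R=182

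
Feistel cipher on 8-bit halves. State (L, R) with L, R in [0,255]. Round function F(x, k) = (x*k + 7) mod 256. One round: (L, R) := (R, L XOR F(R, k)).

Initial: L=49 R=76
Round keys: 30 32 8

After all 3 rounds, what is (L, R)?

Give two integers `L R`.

Round 1 (k=30): L=76 R=222
Round 2 (k=32): L=222 R=139
Round 3 (k=8): L=139 R=129

Answer: 139 129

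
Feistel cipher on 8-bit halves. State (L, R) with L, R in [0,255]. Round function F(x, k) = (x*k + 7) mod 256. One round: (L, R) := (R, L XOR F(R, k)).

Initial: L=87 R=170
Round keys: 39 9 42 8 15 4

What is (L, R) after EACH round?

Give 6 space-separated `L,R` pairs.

Answer: 170,186 186,59 59,15 15,68 68,12 12,115

Derivation:
Round 1 (k=39): L=170 R=186
Round 2 (k=9): L=186 R=59
Round 3 (k=42): L=59 R=15
Round 4 (k=8): L=15 R=68
Round 5 (k=15): L=68 R=12
Round 6 (k=4): L=12 R=115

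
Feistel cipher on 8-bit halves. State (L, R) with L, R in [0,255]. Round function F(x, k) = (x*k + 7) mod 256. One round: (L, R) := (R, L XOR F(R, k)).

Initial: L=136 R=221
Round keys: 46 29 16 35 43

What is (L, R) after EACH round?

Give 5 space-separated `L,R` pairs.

Answer: 221,53 53,213 213,98 98,184 184,141

Derivation:
Round 1 (k=46): L=221 R=53
Round 2 (k=29): L=53 R=213
Round 3 (k=16): L=213 R=98
Round 4 (k=35): L=98 R=184
Round 5 (k=43): L=184 R=141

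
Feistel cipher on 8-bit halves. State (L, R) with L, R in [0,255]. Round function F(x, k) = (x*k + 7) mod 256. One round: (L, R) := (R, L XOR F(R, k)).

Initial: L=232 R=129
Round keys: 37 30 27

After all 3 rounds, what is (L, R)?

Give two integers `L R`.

Answer: 126 21

Derivation:
Round 1 (k=37): L=129 R=68
Round 2 (k=30): L=68 R=126
Round 3 (k=27): L=126 R=21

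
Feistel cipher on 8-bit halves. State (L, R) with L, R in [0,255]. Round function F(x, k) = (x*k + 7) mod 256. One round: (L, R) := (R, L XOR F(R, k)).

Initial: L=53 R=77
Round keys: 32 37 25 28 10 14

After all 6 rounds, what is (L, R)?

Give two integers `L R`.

Round 1 (k=32): L=77 R=146
Round 2 (k=37): L=146 R=108
Round 3 (k=25): L=108 R=1
Round 4 (k=28): L=1 R=79
Round 5 (k=10): L=79 R=28
Round 6 (k=14): L=28 R=192

Answer: 28 192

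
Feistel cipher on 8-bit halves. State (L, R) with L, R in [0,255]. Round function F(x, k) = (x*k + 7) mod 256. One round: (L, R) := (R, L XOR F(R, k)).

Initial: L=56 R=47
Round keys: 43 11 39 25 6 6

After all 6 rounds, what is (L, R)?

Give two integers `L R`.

Answer: 188 29

Derivation:
Round 1 (k=43): L=47 R=212
Round 2 (k=11): L=212 R=12
Round 3 (k=39): L=12 R=15
Round 4 (k=25): L=15 R=114
Round 5 (k=6): L=114 R=188
Round 6 (k=6): L=188 R=29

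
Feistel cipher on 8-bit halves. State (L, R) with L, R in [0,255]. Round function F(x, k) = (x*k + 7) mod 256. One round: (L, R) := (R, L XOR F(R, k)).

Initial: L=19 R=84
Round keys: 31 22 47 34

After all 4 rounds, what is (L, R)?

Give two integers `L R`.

Round 1 (k=31): L=84 R=32
Round 2 (k=22): L=32 R=147
Round 3 (k=47): L=147 R=36
Round 4 (k=34): L=36 R=92

Answer: 36 92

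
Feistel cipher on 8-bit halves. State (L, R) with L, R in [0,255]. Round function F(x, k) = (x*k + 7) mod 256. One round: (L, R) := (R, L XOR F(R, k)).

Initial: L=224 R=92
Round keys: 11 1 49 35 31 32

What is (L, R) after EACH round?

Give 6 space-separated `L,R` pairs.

Round 1 (k=11): L=92 R=27
Round 2 (k=1): L=27 R=126
Round 3 (k=49): L=126 R=62
Round 4 (k=35): L=62 R=255
Round 5 (k=31): L=255 R=214
Round 6 (k=32): L=214 R=56

Answer: 92,27 27,126 126,62 62,255 255,214 214,56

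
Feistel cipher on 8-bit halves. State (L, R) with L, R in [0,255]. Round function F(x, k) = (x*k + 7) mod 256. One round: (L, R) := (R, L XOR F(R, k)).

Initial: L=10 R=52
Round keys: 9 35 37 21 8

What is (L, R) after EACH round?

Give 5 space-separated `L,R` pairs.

Round 1 (k=9): L=52 R=209
Round 2 (k=35): L=209 R=174
Round 3 (k=37): L=174 R=252
Round 4 (k=21): L=252 R=29
Round 5 (k=8): L=29 R=19

Answer: 52,209 209,174 174,252 252,29 29,19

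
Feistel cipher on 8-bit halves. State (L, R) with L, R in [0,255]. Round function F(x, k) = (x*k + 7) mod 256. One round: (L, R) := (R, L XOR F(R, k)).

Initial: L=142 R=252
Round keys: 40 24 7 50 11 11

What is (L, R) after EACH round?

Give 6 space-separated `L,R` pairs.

Answer: 252,233 233,35 35,21 21,2 2,8 8,93

Derivation:
Round 1 (k=40): L=252 R=233
Round 2 (k=24): L=233 R=35
Round 3 (k=7): L=35 R=21
Round 4 (k=50): L=21 R=2
Round 5 (k=11): L=2 R=8
Round 6 (k=11): L=8 R=93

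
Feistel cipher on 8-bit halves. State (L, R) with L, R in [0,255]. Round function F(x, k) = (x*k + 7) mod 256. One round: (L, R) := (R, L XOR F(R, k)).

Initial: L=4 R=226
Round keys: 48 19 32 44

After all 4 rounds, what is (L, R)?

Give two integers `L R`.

Answer: 36 181

Derivation:
Round 1 (k=48): L=226 R=99
Round 2 (k=19): L=99 R=130
Round 3 (k=32): L=130 R=36
Round 4 (k=44): L=36 R=181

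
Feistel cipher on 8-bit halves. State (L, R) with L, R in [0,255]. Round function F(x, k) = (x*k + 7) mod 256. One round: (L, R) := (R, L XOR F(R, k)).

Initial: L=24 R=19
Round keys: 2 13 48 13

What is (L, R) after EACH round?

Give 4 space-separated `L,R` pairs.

Answer: 19,53 53,171 171,34 34,106

Derivation:
Round 1 (k=2): L=19 R=53
Round 2 (k=13): L=53 R=171
Round 3 (k=48): L=171 R=34
Round 4 (k=13): L=34 R=106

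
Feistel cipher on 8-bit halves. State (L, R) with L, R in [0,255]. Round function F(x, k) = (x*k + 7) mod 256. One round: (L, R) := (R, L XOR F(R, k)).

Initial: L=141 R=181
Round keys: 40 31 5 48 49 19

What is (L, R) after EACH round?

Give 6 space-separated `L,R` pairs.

Round 1 (k=40): L=181 R=194
Round 2 (k=31): L=194 R=48
Round 3 (k=5): L=48 R=53
Round 4 (k=48): L=53 R=199
Round 5 (k=49): L=199 R=43
Round 6 (k=19): L=43 R=255

Answer: 181,194 194,48 48,53 53,199 199,43 43,255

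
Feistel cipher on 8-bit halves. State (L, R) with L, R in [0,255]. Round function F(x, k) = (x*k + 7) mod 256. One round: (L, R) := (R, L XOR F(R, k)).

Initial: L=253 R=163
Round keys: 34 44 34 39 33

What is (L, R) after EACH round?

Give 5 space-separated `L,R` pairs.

Round 1 (k=34): L=163 R=80
Round 2 (k=44): L=80 R=100
Round 3 (k=34): L=100 R=31
Round 4 (k=39): L=31 R=164
Round 5 (k=33): L=164 R=52

Answer: 163,80 80,100 100,31 31,164 164,52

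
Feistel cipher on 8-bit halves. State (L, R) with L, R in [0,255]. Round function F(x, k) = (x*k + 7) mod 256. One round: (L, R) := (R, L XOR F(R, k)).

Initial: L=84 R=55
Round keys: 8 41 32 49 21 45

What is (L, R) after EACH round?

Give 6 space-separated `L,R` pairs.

Answer: 55,235 235,157 157,76 76,14 14,97 97,26

Derivation:
Round 1 (k=8): L=55 R=235
Round 2 (k=41): L=235 R=157
Round 3 (k=32): L=157 R=76
Round 4 (k=49): L=76 R=14
Round 5 (k=21): L=14 R=97
Round 6 (k=45): L=97 R=26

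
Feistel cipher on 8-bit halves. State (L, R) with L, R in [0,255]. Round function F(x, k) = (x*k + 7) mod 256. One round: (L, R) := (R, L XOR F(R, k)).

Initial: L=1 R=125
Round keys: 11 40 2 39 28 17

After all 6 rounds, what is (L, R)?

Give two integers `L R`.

Answer: 111 63

Derivation:
Round 1 (k=11): L=125 R=103
Round 2 (k=40): L=103 R=98
Round 3 (k=2): L=98 R=172
Round 4 (k=39): L=172 R=89
Round 5 (k=28): L=89 R=111
Round 6 (k=17): L=111 R=63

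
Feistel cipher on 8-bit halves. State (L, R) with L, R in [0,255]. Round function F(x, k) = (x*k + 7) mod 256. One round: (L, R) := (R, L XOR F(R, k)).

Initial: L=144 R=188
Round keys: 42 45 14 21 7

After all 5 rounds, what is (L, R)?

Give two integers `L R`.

Answer: 93 102

Derivation:
Round 1 (k=42): L=188 R=79
Round 2 (k=45): L=79 R=86
Round 3 (k=14): L=86 R=244
Round 4 (k=21): L=244 R=93
Round 5 (k=7): L=93 R=102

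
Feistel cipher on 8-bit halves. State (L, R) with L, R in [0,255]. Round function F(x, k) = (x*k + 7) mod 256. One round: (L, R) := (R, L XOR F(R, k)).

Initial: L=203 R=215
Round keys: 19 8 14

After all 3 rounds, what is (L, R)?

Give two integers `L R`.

Answer: 104 128

Derivation:
Round 1 (k=19): L=215 R=55
Round 2 (k=8): L=55 R=104
Round 3 (k=14): L=104 R=128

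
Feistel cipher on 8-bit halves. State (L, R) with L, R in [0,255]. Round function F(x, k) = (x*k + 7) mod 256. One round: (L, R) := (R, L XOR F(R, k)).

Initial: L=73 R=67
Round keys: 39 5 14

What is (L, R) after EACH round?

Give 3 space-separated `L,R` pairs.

Answer: 67,117 117,19 19,100

Derivation:
Round 1 (k=39): L=67 R=117
Round 2 (k=5): L=117 R=19
Round 3 (k=14): L=19 R=100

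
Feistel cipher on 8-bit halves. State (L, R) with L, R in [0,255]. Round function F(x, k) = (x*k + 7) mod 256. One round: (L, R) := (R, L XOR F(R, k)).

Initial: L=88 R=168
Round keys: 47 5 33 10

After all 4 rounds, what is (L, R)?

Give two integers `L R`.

Answer: 206 17

Derivation:
Round 1 (k=47): L=168 R=135
Round 2 (k=5): L=135 R=2
Round 3 (k=33): L=2 R=206
Round 4 (k=10): L=206 R=17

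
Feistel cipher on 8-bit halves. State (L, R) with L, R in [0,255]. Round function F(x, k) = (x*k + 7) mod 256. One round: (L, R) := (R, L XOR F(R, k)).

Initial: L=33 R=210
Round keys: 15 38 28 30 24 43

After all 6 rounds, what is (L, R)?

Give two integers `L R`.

Round 1 (k=15): L=210 R=116
Round 2 (k=38): L=116 R=237
Round 3 (k=28): L=237 R=135
Round 4 (k=30): L=135 R=52
Round 5 (k=24): L=52 R=96
Round 6 (k=43): L=96 R=19

Answer: 96 19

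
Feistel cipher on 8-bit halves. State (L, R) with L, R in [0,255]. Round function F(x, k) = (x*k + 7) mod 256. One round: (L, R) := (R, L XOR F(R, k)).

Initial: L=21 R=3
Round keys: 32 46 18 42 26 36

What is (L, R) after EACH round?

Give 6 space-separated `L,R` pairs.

Round 1 (k=32): L=3 R=114
Round 2 (k=46): L=114 R=128
Round 3 (k=18): L=128 R=117
Round 4 (k=42): L=117 R=185
Round 5 (k=26): L=185 R=164
Round 6 (k=36): L=164 R=174

Answer: 3,114 114,128 128,117 117,185 185,164 164,174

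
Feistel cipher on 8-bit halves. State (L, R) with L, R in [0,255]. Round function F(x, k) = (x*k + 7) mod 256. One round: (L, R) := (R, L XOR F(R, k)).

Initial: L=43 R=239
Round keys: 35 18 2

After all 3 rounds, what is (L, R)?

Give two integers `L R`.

Round 1 (k=35): L=239 R=159
Round 2 (k=18): L=159 R=218
Round 3 (k=2): L=218 R=36

Answer: 218 36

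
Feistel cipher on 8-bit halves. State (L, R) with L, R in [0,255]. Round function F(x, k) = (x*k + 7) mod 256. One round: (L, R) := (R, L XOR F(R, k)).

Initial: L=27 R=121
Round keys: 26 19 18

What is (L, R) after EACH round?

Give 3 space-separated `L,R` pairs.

Round 1 (k=26): L=121 R=74
Round 2 (k=19): L=74 R=252
Round 3 (k=18): L=252 R=245

Answer: 121,74 74,252 252,245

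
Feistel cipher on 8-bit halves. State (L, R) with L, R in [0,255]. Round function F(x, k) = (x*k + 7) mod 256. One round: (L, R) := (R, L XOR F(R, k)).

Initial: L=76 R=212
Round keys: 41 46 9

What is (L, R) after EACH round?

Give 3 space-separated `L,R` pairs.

Answer: 212,183 183,61 61,155

Derivation:
Round 1 (k=41): L=212 R=183
Round 2 (k=46): L=183 R=61
Round 3 (k=9): L=61 R=155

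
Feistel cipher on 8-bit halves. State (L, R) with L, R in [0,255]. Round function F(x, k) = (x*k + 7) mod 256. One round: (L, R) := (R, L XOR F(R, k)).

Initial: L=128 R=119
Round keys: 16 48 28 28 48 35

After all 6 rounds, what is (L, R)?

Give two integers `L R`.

Answer: 39 59

Derivation:
Round 1 (k=16): L=119 R=247
Round 2 (k=48): L=247 R=32
Round 3 (k=28): L=32 R=112
Round 4 (k=28): L=112 R=103
Round 5 (k=48): L=103 R=39
Round 6 (k=35): L=39 R=59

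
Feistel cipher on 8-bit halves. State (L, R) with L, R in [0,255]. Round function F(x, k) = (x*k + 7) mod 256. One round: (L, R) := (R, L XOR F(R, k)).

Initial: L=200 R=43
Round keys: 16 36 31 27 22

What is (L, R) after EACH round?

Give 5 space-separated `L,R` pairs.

Round 1 (k=16): L=43 R=127
Round 2 (k=36): L=127 R=200
Round 3 (k=31): L=200 R=64
Round 4 (k=27): L=64 R=15
Round 5 (k=22): L=15 R=17

Answer: 43,127 127,200 200,64 64,15 15,17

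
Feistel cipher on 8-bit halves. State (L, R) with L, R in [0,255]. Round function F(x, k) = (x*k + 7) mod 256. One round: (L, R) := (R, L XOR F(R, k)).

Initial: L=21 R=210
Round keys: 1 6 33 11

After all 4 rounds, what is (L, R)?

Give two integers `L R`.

Round 1 (k=1): L=210 R=204
Round 2 (k=6): L=204 R=29
Round 3 (k=33): L=29 R=8
Round 4 (k=11): L=8 R=66

Answer: 8 66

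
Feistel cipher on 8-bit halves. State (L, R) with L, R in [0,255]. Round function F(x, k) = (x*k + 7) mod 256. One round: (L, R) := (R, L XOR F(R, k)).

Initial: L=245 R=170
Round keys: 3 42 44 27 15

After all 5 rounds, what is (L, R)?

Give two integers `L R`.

Answer: 37 129

Derivation:
Round 1 (k=3): L=170 R=240
Round 2 (k=42): L=240 R=205
Round 3 (k=44): L=205 R=179
Round 4 (k=27): L=179 R=37
Round 5 (k=15): L=37 R=129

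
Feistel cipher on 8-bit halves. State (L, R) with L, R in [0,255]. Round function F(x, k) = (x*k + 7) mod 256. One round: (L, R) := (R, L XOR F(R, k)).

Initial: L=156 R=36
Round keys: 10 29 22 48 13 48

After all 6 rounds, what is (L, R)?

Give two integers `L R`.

Round 1 (k=10): L=36 R=243
Round 2 (k=29): L=243 R=170
Round 3 (k=22): L=170 R=80
Round 4 (k=48): L=80 R=173
Round 5 (k=13): L=173 R=128
Round 6 (k=48): L=128 R=170

Answer: 128 170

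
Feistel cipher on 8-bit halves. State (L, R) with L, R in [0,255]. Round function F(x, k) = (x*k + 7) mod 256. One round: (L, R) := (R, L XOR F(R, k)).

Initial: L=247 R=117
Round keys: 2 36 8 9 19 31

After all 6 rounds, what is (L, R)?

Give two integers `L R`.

Answer: 212 249

Derivation:
Round 1 (k=2): L=117 R=6
Round 2 (k=36): L=6 R=170
Round 3 (k=8): L=170 R=81
Round 4 (k=9): L=81 R=74
Round 5 (k=19): L=74 R=212
Round 6 (k=31): L=212 R=249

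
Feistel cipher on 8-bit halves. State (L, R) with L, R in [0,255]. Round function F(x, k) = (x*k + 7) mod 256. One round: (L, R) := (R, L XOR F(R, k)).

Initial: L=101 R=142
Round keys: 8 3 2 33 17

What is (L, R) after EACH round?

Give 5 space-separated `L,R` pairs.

Answer: 142,18 18,179 179,127 127,213 213,83

Derivation:
Round 1 (k=8): L=142 R=18
Round 2 (k=3): L=18 R=179
Round 3 (k=2): L=179 R=127
Round 4 (k=33): L=127 R=213
Round 5 (k=17): L=213 R=83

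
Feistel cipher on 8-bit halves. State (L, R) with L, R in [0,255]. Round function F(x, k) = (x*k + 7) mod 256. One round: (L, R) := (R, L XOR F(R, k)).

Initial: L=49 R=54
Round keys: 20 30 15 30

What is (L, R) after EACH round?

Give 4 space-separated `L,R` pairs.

Round 1 (k=20): L=54 R=14
Round 2 (k=30): L=14 R=157
Round 3 (k=15): L=157 R=52
Round 4 (k=30): L=52 R=130

Answer: 54,14 14,157 157,52 52,130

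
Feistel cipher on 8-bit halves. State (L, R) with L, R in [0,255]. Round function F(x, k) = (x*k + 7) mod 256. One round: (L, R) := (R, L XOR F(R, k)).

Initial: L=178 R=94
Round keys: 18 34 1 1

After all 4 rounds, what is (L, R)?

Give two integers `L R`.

Answer: 15 1

Derivation:
Round 1 (k=18): L=94 R=17
Round 2 (k=34): L=17 R=23
Round 3 (k=1): L=23 R=15
Round 4 (k=1): L=15 R=1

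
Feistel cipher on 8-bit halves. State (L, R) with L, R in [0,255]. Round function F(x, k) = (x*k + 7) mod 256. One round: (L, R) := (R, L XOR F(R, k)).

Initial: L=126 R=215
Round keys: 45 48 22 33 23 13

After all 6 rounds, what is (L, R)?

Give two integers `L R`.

Round 1 (k=45): L=215 R=172
Round 2 (k=48): L=172 R=144
Round 3 (k=22): L=144 R=203
Round 4 (k=33): L=203 R=162
Round 5 (k=23): L=162 R=94
Round 6 (k=13): L=94 R=111

Answer: 94 111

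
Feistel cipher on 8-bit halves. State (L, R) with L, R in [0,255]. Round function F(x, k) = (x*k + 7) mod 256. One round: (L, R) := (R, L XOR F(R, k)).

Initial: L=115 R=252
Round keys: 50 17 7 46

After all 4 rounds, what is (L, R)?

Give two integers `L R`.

Answer: 220 96

Derivation:
Round 1 (k=50): L=252 R=76
Round 2 (k=17): L=76 R=239
Round 3 (k=7): L=239 R=220
Round 4 (k=46): L=220 R=96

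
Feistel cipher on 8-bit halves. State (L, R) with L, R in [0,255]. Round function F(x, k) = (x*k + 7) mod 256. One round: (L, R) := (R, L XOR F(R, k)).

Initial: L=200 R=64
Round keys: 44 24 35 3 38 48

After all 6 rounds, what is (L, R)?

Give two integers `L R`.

Round 1 (k=44): L=64 R=207
Round 2 (k=24): L=207 R=47
Round 3 (k=35): L=47 R=187
Round 4 (k=3): L=187 R=23
Round 5 (k=38): L=23 R=202
Round 6 (k=48): L=202 R=240

Answer: 202 240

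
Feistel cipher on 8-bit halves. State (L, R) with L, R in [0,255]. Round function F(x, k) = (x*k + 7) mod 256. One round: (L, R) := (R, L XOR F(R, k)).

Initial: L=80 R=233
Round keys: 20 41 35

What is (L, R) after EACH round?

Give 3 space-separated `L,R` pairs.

Round 1 (k=20): L=233 R=107
Round 2 (k=41): L=107 R=195
Round 3 (k=35): L=195 R=219

Answer: 233,107 107,195 195,219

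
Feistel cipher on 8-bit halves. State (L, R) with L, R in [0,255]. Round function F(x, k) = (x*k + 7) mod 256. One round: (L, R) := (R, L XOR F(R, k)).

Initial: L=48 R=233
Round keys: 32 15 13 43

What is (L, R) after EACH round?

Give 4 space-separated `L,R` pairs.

Round 1 (k=32): L=233 R=23
Round 2 (k=15): L=23 R=137
Round 3 (k=13): L=137 R=235
Round 4 (k=43): L=235 R=9

Answer: 233,23 23,137 137,235 235,9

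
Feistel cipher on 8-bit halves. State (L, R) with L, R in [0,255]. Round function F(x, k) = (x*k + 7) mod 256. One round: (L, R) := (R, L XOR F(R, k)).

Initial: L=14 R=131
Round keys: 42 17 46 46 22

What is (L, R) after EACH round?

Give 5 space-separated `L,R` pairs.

Round 1 (k=42): L=131 R=139
Round 2 (k=17): L=139 R=193
Round 3 (k=46): L=193 R=62
Round 4 (k=46): L=62 R=234
Round 5 (k=22): L=234 R=29

Answer: 131,139 139,193 193,62 62,234 234,29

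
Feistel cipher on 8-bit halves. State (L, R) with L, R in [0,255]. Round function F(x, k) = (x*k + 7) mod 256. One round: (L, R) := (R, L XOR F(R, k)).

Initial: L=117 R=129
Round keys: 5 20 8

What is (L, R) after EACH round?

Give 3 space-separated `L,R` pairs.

Answer: 129,249 249,250 250,46

Derivation:
Round 1 (k=5): L=129 R=249
Round 2 (k=20): L=249 R=250
Round 3 (k=8): L=250 R=46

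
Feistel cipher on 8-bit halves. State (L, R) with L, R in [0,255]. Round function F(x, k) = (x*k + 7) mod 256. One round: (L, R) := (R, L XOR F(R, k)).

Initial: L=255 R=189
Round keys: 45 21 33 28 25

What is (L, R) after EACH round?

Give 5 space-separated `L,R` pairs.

Round 1 (k=45): L=189 R=191
Round 2 (k=21): L=191 R=15
Round 3 (k=33): L=15 R=73
Round 4 (k=28): L=73 R=12
Round 5 (k=25): L=12 R=122

Answer: 189,191 191,15 15,73 73,12 12,122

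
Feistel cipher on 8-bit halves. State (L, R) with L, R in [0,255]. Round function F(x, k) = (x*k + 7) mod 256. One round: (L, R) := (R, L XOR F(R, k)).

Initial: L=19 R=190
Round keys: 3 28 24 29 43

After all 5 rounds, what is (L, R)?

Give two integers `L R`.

Answer: 129 255

Derivation:
Round 1 (k=3): L=190 R=82
Round 2 (k=28): L=82 R=65
Round 3 (k=24): L=65 R=77
Round 4 (k=29): L=77 R=129
Round 5 (k=43): L=129 R=255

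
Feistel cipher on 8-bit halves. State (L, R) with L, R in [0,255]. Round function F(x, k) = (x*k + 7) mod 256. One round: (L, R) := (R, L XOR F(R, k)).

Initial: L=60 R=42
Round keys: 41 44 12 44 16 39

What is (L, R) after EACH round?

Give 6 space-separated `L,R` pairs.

Answer: 42,253 253,169 169,14 14,198 198,105 105,192

Derivation:
Round 1 (k=41): L=42 R=253
Round 2 (k=44): L=253 R=169
Round 3 (k=12): L=169 R=14
Round 4 (k=44): L=14 R=198
Round 5 (k=16): L=198 R=105
Round 6 (k=39): L=105 R=192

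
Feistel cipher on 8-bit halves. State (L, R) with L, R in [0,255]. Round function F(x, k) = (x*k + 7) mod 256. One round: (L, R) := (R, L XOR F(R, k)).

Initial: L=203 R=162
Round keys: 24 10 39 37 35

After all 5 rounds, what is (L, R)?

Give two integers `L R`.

Round 1 (k=24): L=162 R=252
Round 2 (k=10): L=252 R=125
Round 3 (k=39): L=125 R=238
Round 4 (k=37): L=238 R=16
Round 5 (k=35): L=16 R=217

Answer: 16 217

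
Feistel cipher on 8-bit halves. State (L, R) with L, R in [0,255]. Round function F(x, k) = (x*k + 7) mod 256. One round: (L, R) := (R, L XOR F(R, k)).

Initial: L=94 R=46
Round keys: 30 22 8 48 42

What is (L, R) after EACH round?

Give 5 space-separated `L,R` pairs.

Round 1 (k=30): L=46 R=53
Round 2 (k=22): L=53 R=187
Round 3 (k=8): L=187 R=234
Round 4 (k=48): L=234 R=92
Round 5 (k=42): L=92 R=245

Answer: 46,53 53,187 187,234 234,92 92,245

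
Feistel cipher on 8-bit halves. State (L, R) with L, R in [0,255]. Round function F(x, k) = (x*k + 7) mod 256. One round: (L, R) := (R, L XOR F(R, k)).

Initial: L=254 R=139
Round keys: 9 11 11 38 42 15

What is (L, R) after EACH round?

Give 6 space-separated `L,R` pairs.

Round 1 (k=9): L=139 R=20
Round 2 (k=11): L=20 R=104
Round 3 (k=11): L=104 R=107
Round 4 (k=38): L=107 R=129
Round 5 (k=42): L=129 R=90
Round 6 (k=15): L=90 R=204

Answer: 139,20 20,104 104,107 107,129 129,90 90,204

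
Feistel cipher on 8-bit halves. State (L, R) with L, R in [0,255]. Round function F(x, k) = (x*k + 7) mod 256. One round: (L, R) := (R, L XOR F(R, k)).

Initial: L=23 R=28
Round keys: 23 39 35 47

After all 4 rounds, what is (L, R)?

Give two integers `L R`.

Round 1 (k=23): L=28 R=156
Round 2 (k=39): L=156 R=215
Round 3 (k=35): L=215 R=240
Round 4 (k=47): L=240 R=192

Answer: 240 192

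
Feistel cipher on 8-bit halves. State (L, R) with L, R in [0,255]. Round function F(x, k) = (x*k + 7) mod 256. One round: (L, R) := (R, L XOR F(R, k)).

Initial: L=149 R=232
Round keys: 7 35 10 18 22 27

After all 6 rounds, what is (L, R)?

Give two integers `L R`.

Answer: 100 99

Derivation:
Round 1 (k=7): L=232 R=202
Round 2 (k=35): L=202 R=77
Round 3 (k=10): L=77 R=195
Round 4 (k=18): L=195 R=240
Round 5 (k=22): L=240 R=100
Round 6 (k=27): L=100 R=99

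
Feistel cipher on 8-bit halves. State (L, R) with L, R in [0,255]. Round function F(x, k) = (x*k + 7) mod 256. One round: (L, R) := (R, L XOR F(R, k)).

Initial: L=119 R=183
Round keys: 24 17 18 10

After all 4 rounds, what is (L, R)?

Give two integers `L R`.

Round 1 (k=24): L=183 R=88
Round 2 (k=17): L=88 R=104
Round 3 (k=18): L=104 R=15
Round 4 (k=10): L=15 R=245

Answer: 15 245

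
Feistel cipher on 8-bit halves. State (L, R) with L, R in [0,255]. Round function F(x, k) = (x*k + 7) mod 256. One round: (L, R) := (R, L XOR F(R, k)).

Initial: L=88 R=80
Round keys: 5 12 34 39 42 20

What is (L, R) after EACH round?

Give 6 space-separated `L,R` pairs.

Round 1 (k=5): L=80 R=207
Round 2 (k=12): L=207 R=235
Round 3 (k=34): L=235 R=242
Round 4 (k=39): L=242 R=14
Round 5 (k=42): L=14 R=161
Round 6 (k=20): L=161 R=149

Answer: 80,207 207,235 235,242 242,14 14,161 161,149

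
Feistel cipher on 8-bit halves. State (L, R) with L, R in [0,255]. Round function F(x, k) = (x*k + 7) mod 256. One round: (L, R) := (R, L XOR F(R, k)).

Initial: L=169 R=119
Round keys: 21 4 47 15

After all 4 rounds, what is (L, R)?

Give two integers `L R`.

Round 1 (k=21): L=119 R=99
Round 2 (k=4): L=99 R=228
Round 3 (k=47): L=228 R=128
Round 4 (k=15): L=128 R=99

Answer: 128 99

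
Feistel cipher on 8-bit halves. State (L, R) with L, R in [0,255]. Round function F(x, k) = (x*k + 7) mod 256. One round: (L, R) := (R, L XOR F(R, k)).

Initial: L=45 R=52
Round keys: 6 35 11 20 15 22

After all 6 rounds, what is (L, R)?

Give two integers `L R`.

Round 1 (k=6): L=52 R=18
Round 2 (k=35): L=18 R=73
Round 3 (k=11): L=73 R=56
Round 4 (k=20): L=56 R=46
Round 5 (k=15): L=46 R=129
Round 6 (k=22): L=129 R=51

Answer: 129 51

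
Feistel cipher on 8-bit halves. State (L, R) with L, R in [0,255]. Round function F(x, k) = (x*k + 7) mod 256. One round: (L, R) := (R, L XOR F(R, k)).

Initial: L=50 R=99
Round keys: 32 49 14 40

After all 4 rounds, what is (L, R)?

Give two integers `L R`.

Round 1 (k=32): L=99 R=85
Round 2 (k=49): L=85 R=47
Round 3 (k=14): L=47 R=204
Round 4 (k=40): L=204 R=200

Answer: 204 200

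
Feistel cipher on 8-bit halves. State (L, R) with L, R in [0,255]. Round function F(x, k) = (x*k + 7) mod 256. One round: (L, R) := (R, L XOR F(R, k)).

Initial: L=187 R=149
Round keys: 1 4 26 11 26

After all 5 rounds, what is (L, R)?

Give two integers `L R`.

Answer: 37 109

Derivation:
Round 1 (k=1): L=149 R=39
Round 2 (k=4): L=39 R=54
Round 3 (k=26): L=54 R=164
Round 4 (k=11): L=164 R=37
Round 5 (k=26): L=37 R=109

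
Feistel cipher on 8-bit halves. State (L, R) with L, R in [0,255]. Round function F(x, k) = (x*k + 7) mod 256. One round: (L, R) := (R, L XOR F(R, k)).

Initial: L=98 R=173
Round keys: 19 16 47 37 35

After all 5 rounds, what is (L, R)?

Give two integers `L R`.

Answer: 134 152

Derivation:
Round 1 (k=19): L=173 R=188
Round 2 (k=16): L=188 R=106
Round 3 (k=47): L=106 R=193
Round 4 (k=37): L=193 R=134
Round 5 (k=35): L=134 R=152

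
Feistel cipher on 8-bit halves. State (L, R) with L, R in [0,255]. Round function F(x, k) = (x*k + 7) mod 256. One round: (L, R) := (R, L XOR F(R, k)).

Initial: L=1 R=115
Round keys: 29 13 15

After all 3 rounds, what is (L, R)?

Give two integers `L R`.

Round 1 (k=29): L=115 R=15
Round 2 (k=13): L=15 R=185
Round 3 (k=15): L=185 R=209

Answer: 185 209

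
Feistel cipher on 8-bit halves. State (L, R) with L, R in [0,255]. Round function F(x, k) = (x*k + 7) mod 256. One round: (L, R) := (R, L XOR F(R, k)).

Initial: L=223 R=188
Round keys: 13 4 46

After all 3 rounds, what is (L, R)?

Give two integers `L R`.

Round 1 (k=13): L=188 R=76
Round 2 (k=4): L=76 R=139
Round 3 (k=46): L=139 R=77

Answer: 139 77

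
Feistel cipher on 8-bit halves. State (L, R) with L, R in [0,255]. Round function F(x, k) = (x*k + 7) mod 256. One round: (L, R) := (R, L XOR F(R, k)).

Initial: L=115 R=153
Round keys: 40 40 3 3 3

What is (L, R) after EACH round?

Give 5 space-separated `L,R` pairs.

Answer: 153,156 156,254 254,157 157,32 32,250

Derivation:
Round 1 (k=40): L=153 R=156
Round 2 (k=40): L=156 R=254
Round 3 (k=3): L=254 R=157
Round 4 (k=3): L=157 R=32
Round 5 (k=3): L=32 R=250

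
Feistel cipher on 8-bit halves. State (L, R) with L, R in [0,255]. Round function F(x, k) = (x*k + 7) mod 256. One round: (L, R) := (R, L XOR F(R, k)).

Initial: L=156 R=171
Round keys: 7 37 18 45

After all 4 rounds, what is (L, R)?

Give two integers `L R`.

Round 1 (k=7): L=171 R=40
Round 2 (k=37): L=40 R=100
Round 3 (k=18): L=100 R=39
Round 4 (k=45): L=39 R=134

Answer: 39 134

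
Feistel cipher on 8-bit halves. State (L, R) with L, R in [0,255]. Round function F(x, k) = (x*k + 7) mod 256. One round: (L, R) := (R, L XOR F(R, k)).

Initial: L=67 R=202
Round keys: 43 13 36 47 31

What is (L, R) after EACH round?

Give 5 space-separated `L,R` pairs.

Round 1 (k=43): L=202 R=182
Round 2 (k=13): L=182 R=143
Round 3 (k=36): L=143 R=149
Round 4 (k=47): L=149 R=237
Round 5 (k=31): L=237 R=47

Answer: 202,182 182,143 143,149 149,237 237,47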